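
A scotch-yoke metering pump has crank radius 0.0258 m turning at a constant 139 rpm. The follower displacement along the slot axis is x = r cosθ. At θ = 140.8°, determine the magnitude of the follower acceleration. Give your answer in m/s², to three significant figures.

ω = 14.56 rad/s (from 139 rpm).
x = r cosθ ⇒ ẍ = −rω² cosθ (ω constant).
|a| = rω²|cosθ| = 0.0258·(14.56)²·|cos 140.8°| = 4.2362 m/s².

4.24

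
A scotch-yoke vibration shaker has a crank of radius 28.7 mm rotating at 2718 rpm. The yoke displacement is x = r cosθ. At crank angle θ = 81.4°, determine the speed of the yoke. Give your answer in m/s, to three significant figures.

ω = 284.6 rad/s (from 2718 rpm).
x = r cosθ ⇒ ẋ = −rω sinθ.
|v| = rω|sinθ| = 0.0287·284.6·|sin 81.4°| = 8.077 m/s.

8.08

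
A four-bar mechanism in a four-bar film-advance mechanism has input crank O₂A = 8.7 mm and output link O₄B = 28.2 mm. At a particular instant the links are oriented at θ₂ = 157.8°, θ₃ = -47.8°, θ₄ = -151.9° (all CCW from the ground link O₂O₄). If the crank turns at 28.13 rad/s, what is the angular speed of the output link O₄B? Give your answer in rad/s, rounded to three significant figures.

ω₂ = 28.13 rad/s
Differentiating the loop-closure r₂e^{iθ₂}+r₃e^{iθ₃}=r₁+r₄e^{iθ₄} gives r₂ω₂e^{iθ₂}+r₃ω₃e^{iθ₃}=r₄ω₄e^{iθ₄}.
Eliminating the other unknown: ω₄ = r₂ω₂ sin(θ₂−θ₃) / [r₄ sin(θ₄−θ₃)].
Numerator sine = -0.43209; denominator sine = -0.96987.
Result = 0.0087·28.13·(-0.43209) / (0.0282·(-0.96987)) = +3.8663 rad/s; magnitude 3.8663 rad/s.

3.87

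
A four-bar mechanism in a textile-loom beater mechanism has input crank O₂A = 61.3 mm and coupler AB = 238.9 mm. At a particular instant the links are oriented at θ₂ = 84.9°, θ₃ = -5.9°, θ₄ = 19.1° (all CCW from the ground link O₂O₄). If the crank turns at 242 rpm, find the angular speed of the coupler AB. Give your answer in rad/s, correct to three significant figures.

14.0

ω₂ = 25.34 rad/s (from 242 rpm).
Differentiating the loop-closure r₂e^{iθ₂}+r₃e^{iθ₃}=r₁+r₄e^{iθ₄} gives r₂ω₂e^{iθ₂}+r₃ω₃e^{iθ₃}=r₄ω₄e^{iθ₄}.
Eliminating the other unknown: ω₃ = r₂ω₂ sin(θ₄−θ₂) / [r₃ sin(θ₃−θ₄)].
Numerator sine = -0.91212; denominator sine = -0.42262.
Result = 0.0613·25.34·(-0.91212) / (0.2389·(-0.42262)) = +14.034 rad/s; magnitude 14.034 rad/s.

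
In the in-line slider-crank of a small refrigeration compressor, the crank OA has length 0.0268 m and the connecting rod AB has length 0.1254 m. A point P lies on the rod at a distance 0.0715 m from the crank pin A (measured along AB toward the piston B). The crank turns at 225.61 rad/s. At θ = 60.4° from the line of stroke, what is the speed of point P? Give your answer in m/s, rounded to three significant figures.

ω = 225.6 rad/s.  Crank-pin speed |V_A| = rω = 6.0463 m/s, perpendicular to OA.
Rod angle: sinφ = −(r/L) sinθ ⇒ φ = -10.709°; ω_rod = −rω cosθ/√(L²−r²sin²θ) = -24.238 rad/s.
V_P = V_A + ω_rod × AP, with AP = 0.0715 m along the rod.
Components: V_Px = −rω sinθ − a·ω_rod·sinφ = -5.5793 m/s;  V_Py = rω cosθ + a·ω_rod·cosφ = +1.2837 m/s.
|V_P| = √(V_Px² + V_Py²) = 5.7251 m/s.

5.73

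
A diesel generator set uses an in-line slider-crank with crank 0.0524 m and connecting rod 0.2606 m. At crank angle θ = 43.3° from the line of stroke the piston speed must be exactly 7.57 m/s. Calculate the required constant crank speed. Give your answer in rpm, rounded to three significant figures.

For an in-line slider-crank, |v_piston| = rω|sinθ|·[1 + r cosθ/√(L² − r² sin²θ)].
With r = 0.0524 m, L = 0.2606 m, θ = 43.3°: the bracketed kinematic factor |dx/dθ| = 0.041246 m.
ω = v/|dx/dθ| = 7.57/0.041246 = 183.53 rad/s.
N = 60ω/(2π) = 1752.6 rpm.

1750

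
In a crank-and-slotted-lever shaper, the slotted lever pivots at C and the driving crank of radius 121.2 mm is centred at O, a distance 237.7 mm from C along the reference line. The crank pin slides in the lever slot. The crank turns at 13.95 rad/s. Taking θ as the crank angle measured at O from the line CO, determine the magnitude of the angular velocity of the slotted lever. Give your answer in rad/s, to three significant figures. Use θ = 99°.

ω = 13.95 rad/s
Crank pin A relative to C: A = (d + r cosθ, r sinθ); lever angle φ = atan2(r sinθ, d + r cosθ).
Differentiating tanφ: φ̇ = rω(d cosθ + r)/(d² + r² + 2dr cosθ).
d² + r² + 2dr cosθ = |CA|² = 0.0621772 m²;  d cosθ + r = +0.084016 m.
|ω_lever| = |0.1212·13.95·+0.084016| / 0.0621772 = 2.2846 rad/s.

2.28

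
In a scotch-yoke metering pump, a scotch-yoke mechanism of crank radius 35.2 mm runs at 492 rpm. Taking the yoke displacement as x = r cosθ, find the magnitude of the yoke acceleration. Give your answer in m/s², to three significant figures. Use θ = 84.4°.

9.12

ω = 51.52 rad/s (from 492 rpm).
x = r cosθ ⇒ ẍ = −rω² cosθ (ω constant).
|a| = rω²|cosθ| = 0.0352·(51.52)²·|cos 84.4°| = 9.1181 m/s².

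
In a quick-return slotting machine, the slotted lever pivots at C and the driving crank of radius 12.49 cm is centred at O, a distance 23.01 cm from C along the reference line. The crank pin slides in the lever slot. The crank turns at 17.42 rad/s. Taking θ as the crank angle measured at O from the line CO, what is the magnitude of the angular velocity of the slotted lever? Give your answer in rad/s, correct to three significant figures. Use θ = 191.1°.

ω = 17.42 rad/s
Crank pin A relative to C: A = (d + r cosθ, r sinθ); lever angle φ = atan2(r sinθ, d + r cosθ).
Differentiating tanφ: φ̇ = rω(d cosθ + r)/(d² + r² + 2dr cosθ).
d² + r² + 2dr cosθ = |CA|² = 0.0121423 m²;  d cosθ + r = -0.1009 m.
|ω_lever| = |0.1249·17.42·-0.1009| / 0.0121423 = 18.079 rad/s.

18.1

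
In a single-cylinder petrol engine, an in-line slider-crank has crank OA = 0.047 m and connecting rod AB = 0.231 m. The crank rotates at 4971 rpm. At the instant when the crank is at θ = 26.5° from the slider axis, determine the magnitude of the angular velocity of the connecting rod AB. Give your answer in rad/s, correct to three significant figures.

ω = 520.6 rad/s (converted from 4971 rpm).
The rod makes angle φ with the slider axis where L sinφ = r sinθ; differentiating, L cosφ·φ̇ = r ω cosθ.
L cosφ = √(L² − r² sin²θ) = 0.23005 m.
|ω_rod| = r ω |cosθ| / √(L² − r² sin²θ) = 0.047·520.6·0.89493/0.23005 = 95.18 rad/s.

95.2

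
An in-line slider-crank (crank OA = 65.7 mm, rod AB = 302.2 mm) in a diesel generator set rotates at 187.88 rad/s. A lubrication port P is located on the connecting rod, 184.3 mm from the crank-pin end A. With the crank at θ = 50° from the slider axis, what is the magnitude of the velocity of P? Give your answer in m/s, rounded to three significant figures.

10.7

ω = 187.9 rad/s.  Crank-pin speed |V_A| = rω = 12.344 m/s, perpendicular to OA.
Rod angle: sinφ = −(r/L) sinθ ⇒ φ = -9.587°; ω_rod = −rω cosθ/√(L²−r²sin²θ) = -26.627 rad/s.
V_P = V_A + ω_rod × AP, with AP = 0.1843 m along the rod.
Components: V_Px = −rω sinθ − a·ω_rod·sinφ = -10.273 m/s;  V_Py = rω cosθ + a·ω_rod·cosφ = +3.0955 m/s.
|V_P| = √(V_Px² + V_Py²) = 10.729 m/s.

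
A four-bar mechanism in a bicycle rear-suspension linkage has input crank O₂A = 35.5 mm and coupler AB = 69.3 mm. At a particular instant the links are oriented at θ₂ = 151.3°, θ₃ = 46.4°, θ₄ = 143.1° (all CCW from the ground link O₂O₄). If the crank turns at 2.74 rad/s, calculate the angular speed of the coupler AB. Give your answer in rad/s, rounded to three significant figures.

0.202

ω₂ = 2.74 rad/s
Differentiating the loop-closure r₂e^{iθ₂}+r₃e^{iθ₃}=r₁+r₄e^{iθ₄} gives r₂ω₂e^{iθ₂}+r₃ω₃e^{iθ₃}=r₄ω₄e^{iθ₄}.
Eliminating the other unknown: ω₃ = r₂ω₂ sin(θ₄−θ₂) / [r₃ sin(θ₃−θ₄)].
Numerator sine = -0.14263; denominator sine = -0.99317.
Result = 0.0355·2.74·(-0.14263) / (0.0693·(-0.99317)) = +0.20157 rad/s; magnitude 0.20157 rad/s.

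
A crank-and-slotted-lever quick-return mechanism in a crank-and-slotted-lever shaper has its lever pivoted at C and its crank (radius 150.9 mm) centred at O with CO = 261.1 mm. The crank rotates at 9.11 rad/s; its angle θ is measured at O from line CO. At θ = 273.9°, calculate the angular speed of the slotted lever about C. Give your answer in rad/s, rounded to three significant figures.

2.41

ω = 9.11 rad/s
Crank pin A relative to C: A = (d + r cosθ, r sinθ); lever angle φ = atan2(r sinθ, d + r cosθ).
Differentiating tanφ: φ̇ = rω(d cosθ + r)/(d² + r² + 2dr cosθ).
d² + r² + 2dr cosθ = |CA|² = 0.0963036 m²;  d cosθ + r = +0.16866 m.
|ω_lever| = |0.1509·9.11·+0.16866| / 0.0963036 = 2.4075 rad/s.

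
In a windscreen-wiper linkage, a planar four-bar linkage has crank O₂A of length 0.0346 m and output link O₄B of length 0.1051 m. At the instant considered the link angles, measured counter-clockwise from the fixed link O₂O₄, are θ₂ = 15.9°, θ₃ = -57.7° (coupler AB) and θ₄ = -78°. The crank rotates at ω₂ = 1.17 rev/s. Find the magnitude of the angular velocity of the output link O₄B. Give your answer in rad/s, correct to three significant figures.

6.69

ω₂ = 7.351 rad/s (from 1.17 rev/s).
Differentiating the loop-closure r₂e^{iθ₂}+r₃e^{iθ₃}=r₁+r₄e^{iθ₄} gives r₂ω₂e^{iθ₂}+r₃ω₃e^{iθ₃}=r₄ω₄e^{iθ₄}.
Eliminating the other unknown: ω₄ = r₂ω₂ sin(θ₂−θ₃) / [r₄ sin(θ₄−θ₃)].
Numerator sine = +0.95931; denominator sine = -0.34694.
Result = 0.0346·7.351·(+0.95931) / (0.1051·(-0.34694)) = -6.6919 rad/s; magnitude 6.6919 rad/s.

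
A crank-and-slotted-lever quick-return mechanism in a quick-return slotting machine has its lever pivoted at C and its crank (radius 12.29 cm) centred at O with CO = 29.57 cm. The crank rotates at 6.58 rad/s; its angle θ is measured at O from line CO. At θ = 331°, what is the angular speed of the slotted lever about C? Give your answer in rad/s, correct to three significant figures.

1.86

ω = 6.58 rad/s
Crank pin A relative to C: A = (d + r cosθ, r sinθ); lever angle φ = atan2(r sinθ, d + r cosθ).
Differentiating tanφ: φ̇ = rω(d cosθ + r)/(d² + r² + 2dr cosθ).
d² + r² + 2dr cosθ = |CA|² = 0.166113 m²;  d cosθ + r = +0.38153 m.
|ω_lever| = |0.1229·6.58·+0.38153| / 0.166113 = 1.8574 rad/s.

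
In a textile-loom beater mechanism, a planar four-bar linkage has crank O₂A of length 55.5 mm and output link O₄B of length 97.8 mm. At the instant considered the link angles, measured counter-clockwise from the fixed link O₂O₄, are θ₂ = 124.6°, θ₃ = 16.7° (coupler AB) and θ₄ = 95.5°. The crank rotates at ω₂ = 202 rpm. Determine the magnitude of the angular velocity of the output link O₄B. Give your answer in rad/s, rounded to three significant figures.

11.6

ω₂ = 21.15 rad/s (from 202 rpm).
Differentiating the loop-closure r₂e^{iθ₂}+r₃e^{iθ₃}=r₁+r₄e^{iθ₄} gives r₂ω₂e^{iθ₂}+r₃ω₃e^{iθ₃}=r₄ω₄e^{iθ₄}.
Eliminating the other unknown: ω₄ = r₂ω₂ sin(θ₂−θ₃) / [r₄ sin(θ₄−θ₃)].
Numerator sine = +0.95159; denominator sine = +0.98096.
Result = 0.0555·21.15·(+0.95159) / (0.0978·(+0.98096)) = +11.645 rad/s; magnitude 11.645 rad/s.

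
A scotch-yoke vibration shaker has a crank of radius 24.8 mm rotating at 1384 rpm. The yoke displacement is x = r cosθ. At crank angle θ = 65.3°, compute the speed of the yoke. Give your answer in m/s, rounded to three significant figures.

ω = 144.9 rad/s (from 1384 rpm).
x = r cosθ ⇒ ẋ = −rω sinθ.
|v| = rω|sinθ| = 0.0248·144.9·|sin 65.3°| = 3.2655 m/s.

3.27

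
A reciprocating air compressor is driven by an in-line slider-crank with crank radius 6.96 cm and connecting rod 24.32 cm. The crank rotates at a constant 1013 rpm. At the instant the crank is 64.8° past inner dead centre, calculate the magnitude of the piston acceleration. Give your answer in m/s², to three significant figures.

189

ω = 2π·1013/60 = 106.1 rad/s
x(θ) = r cosθ + √(L² − r² sin²θ); with ω constant, a = ω²·d²x/dθ².
d²x/dθ² = −r cosθ − r²(cos2θ)/√u − r⁴ sin²2θ/(4u^{3/2}),  u = L² − r² sin²θ = 0.0551803 m².
Substituting r = 0.0696 m, L = 0.2432 m, θ = 64.8°: d²x/dθ² = -0.016758 m.
a = ω²·d²x/dθ² = (106.1)²·(-0.016758) = -188.58 m/s²;  |a| = 188.58 m/s².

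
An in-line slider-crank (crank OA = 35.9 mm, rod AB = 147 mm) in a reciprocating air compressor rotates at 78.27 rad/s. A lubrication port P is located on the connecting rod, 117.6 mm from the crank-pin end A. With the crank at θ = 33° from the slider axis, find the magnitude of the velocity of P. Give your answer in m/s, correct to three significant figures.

ω = 78.27 rad/s.  Crank-pin speed |V_A| = rω = 2.8099 m/s, perpendicular to OA.
Rod angle: sinφ = −(r/L) sinθ ⇒ φ = -7.644°; ω_rod = −rω cosθ/√(L²−r²sin²θ) = -16.175 rad/s.
V_P = V_A + ω_rod × AP, with AP = 0.1176 m along the rod.
Components: V_Px = −rω sinθ − a·ω_rod·sinφ = -1.7834 m/s;  V_Py = rω cosθ + a·ω_rod·cosφ = +0.47131 m/s.
|V_P| = √(V_Px² + V_Py²) = 1.8446 m/s.

1.84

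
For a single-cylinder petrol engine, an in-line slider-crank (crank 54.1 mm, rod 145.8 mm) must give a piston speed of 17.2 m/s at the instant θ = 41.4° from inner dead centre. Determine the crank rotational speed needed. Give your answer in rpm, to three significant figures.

3570

For an in-line slider-crank, |v_piston| = rω|sinθ|·[1 + r cosθ/√(L² − r² sin²θ)].
With r = 0.0541 m, L = 0.1458 m, θ = 41.4°: the bracketed kinematic factor |dx/dθ| = 0.046049 m.
ω = v/|dx/dθ| = 17.2/0.046049 = 373.52 rad/s.
N = 60ω/(2π) = 3566.8 rpm.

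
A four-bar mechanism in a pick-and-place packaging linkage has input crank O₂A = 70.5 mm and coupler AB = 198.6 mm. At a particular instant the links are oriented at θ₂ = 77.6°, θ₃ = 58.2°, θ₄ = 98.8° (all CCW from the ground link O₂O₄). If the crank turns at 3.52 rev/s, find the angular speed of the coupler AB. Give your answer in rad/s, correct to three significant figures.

4.36

ω₂ = 22.12 rad/s (from 3.52 rev/s).
Differentiating the loop-closure r₂e^{iθ₂}+r₃e^{iθ₃}=r₁+r₄e^{iθ₄} gives r₂ω₂e^{iθ₂}+r₃ω₃e^{iθ₃}=r₄ω₄e^{iθ₄}.
Eliminating the other unknown: ω₃ = r₂ω₂ sin(θ₄−θ₂) / [r₃ sin(θ₃−θ₄)].
Numerator sine = +0.36162; denominator sine = -0.65077.
Result = 0.0705·22.12·(+0.36162) / (0.1986·(-0.65077)) = -4.3627 rad/s; magnitude 4.3627 rad/s.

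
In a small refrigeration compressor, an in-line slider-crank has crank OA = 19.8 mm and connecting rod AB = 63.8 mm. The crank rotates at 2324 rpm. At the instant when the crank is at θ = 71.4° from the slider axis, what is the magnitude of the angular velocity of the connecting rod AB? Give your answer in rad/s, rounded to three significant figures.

25.2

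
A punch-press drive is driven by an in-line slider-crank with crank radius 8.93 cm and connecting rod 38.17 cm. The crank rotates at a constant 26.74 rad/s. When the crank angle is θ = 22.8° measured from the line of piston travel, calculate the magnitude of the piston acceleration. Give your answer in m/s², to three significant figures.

ω = 26.74 rad/s
x(θ) = r cosθ + √(L² − r² sin²θ); with ω constant, a = ω²·d²x/dθ².
d²x/dθ² = −r cosθ − r²(cos2θ)/√u − r⁴ sin²2θ/(4u^{3/2}),  u = L² − r² sin²θ = 0.144497 m².
Substituting r = 0.0893 m, L = 0.3817 m, θ = 22.8°: d²x/dθ² = -0.097148 m.
a = ω²·d²x/dθ² = (26.74)²·(-0.097148) = -69.463 m/s²;  |a| = 69.463 m/s².

69.5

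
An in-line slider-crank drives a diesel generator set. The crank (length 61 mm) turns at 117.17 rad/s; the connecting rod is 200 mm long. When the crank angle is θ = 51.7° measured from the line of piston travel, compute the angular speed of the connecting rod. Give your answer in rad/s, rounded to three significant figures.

ω = 117.2 rad/s
The rod makes angle φ with the slider axis where L sinφ = r sinθ; differentiating, L cosφ·φ̇ = r ω cosθ.
L cosφ = √(L² − r² sin²θ) = 0.19419 m.
|ω_rod| = r ω |cosθ| / √(L² − r² sin²θ) = 0.061·117.2·0.61978/0.19419 = 22.812 rad/s.

22.8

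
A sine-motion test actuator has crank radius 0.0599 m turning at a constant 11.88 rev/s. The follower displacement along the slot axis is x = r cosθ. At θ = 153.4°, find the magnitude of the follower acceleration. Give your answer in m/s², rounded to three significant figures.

ω = 74.64 rad/s (from 11.88 rev/s).
x = r cosθ ⇒ ẍ = −rω² cosθ (ω constant).
|a| = rω²|cosθ| = 0.0599·(74.64)²·|cos 153.4°| = 298.42 m/s².

298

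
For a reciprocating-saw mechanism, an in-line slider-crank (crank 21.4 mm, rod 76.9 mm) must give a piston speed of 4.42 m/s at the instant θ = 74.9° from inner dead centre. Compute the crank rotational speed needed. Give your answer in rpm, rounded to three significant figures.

For an in-line slider-crank, |v_piston| = rω|sinθ|·[1 + r cosθ/√(L² − r² sin²θ)].
With r = 0.0214 m, L = 0.0769 m, θ = 74.9°: the bracketed kinematic factor |dx/dθ| = 0.022216 m.
ω = v/|dx/dθ| = 4.42/0.022216 = 198.95 rad/s.
N = 60ω/(2π) = 1899.9 rpm.

1900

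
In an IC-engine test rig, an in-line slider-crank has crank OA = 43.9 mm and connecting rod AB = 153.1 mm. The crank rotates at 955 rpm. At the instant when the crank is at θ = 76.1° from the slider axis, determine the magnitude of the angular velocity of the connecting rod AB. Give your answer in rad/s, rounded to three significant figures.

7.17

ω = 100 rad/s (converted from 955 rpm).
The rod makes angle φ with the slider axis where L sinφ = r sinθ; differentiating, L cosφ·φ̇ = r ω cosθ.
L cosφ = √(L² − r² sin²θ) = 0.14705 m.
|ω_rod| = r ω |cosθ| / √(L² − r² sin²θ) = 0.0439·100·0.24023/0.14705 = 7.1723 rad/s.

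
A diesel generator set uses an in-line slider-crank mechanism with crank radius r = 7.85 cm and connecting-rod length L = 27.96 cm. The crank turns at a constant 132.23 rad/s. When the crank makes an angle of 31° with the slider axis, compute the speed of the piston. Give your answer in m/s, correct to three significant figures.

6.65

ω = 132.2 rad/s
For an in-line slider-crank, x = r cosθ + √(L² − r² sin²θ), so v = −rω sinθ·[1 + r cosθ/√(L² − r² sin²θ)].
With r = 0.0785 m, L = 0.2796 m, θ = 31°: √(L² − r² sin²θ) = 0.27666 m.
v = −0.0785·132.2·0.51504·[1 + 0.0785·0.85717/0.27666] = -6.6464 m/s.
|v| = 6.6464 m/s.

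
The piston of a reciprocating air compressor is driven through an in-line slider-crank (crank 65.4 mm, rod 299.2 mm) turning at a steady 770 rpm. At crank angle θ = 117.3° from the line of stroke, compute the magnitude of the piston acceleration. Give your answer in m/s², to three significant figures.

ω = 2π·770/60 = 80.63 rad/s
x(θ) = r cosθ + √(L² − r² sin²θ); with ω constant, a = ω²·d²x/dθ².
d²x/dθ² = −r cosθ − r²(cos2θ)/√u − r⁴ sin²2θ/(4u^{3/2}),  u = L² − r² sin²θ = 0.0861432 m².
Substituting r = 0.0654 m, L = 0.2992 m, θ = 117.3°: d²x/dθ² = +0.038317 m.
a = ω²·d²x/dθ² = (80.63)²·(+0.038317) = +249.13 m/s²;  |a| = 249.13 m/s².

249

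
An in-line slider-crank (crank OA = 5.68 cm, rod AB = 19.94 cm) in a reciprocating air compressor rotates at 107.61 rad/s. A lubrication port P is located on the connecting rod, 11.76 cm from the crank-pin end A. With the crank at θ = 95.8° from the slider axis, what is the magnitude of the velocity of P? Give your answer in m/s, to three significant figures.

5.98

ω = 107.6 rad/s.  Crank-pin speed |V_A| = rω = 6.1122 m/s, perpendicular to OA.
Rod angle: sinφ = −(r/L) sinθ ⇒ φ = -16.463°; ω_rod = −rω cosθ/√(L²−r²sin²θ) = +3.2301 rad/s.
V_P = V_A + ω_rod × AP, with AP = 0.1176 m along the rod.
Components: V_Px = −rω sinθ − a·ω_rod·sinφ = -5.9733 m/s;  V_Py = rω cosθ + a·ω_rod·cosφ = -0.25339 m/s.
|V_P| = √(V_Px² + V_Py²) = 5.9787 m/s.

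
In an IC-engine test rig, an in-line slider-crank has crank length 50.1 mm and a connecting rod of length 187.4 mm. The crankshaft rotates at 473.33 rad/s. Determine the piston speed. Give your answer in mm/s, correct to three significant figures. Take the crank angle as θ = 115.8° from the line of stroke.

ω = 473.3 rad/s
For an in-line slider-crank, x = r cosθ + √(L² − r² sin²θ), so v = −rω sinθ·[1 + r cosθ/√(L² − r² sin²θ)].
With r = 0.0501 m, L = 0.1874 m, θ = 115.8°: √(L² − r² sin²θ) = 0.18189 m.
v = −0.0501·473.3·0.90032·[1 + 0.0501·-0.43523/0.18189] = -18.791 m/s.
|v| = 18.791 m/s = 18791 mm/s.

18800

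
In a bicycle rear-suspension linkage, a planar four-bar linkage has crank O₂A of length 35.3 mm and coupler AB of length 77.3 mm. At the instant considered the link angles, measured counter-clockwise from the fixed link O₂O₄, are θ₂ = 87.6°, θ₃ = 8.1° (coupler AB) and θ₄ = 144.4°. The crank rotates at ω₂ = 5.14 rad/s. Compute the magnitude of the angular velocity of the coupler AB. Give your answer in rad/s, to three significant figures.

2.84

ω₂ = 5.14 rad/s
Differentiating the loop-closure r₂e^{iθ₂}+r₃e^{iθ₃}=r₁+r₄e^{iθ₄} gives r₂ω₂e^{iθ₂}+r₃ω₃e^{iθ₃}=r₄ω₄e^{iθ₄}.
Eliminating the other unknown: ω₃ = r₂ω₂ sin(θ₄−θ₂) / [r₃ sin(θ₃−θ₄)].
Numerator sine = +0.83676; denominator sine = -0.69088.
Result = 0.0353·5.14·(+0.83676) / (0.0773·(-0.69088)) = -2.8429 rad/s; magnitude 2.8429 rad/s.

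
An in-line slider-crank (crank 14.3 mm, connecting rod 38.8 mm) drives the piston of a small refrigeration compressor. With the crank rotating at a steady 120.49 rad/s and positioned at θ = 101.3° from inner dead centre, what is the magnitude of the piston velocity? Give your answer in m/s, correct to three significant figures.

ω = 120.5 rad/s
For an in-line slider-crank, x = r cosθ + √(L² − r² sin²θ), so v = −rω sinθ·[1 + r cosθ/√(L² − r² sin²θ)].
With r = 0.0143 m, L = 0.0388 m, θ = 101.3°: √(L² − r² sin²θ) = 0.036177 m.
v = −0.0143·120.5·0.98061·[1 + 0.0143·-0.19595/0.036177] = -1.5587 m/s.
|v| = 1.5587 m/s.

1.56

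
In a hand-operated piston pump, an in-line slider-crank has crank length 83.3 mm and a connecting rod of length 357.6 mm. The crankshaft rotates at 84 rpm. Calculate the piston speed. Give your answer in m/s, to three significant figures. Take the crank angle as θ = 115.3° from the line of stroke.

ω = 2π·84/60 = 8.796 rad/s
For an in-line slider-crank, x = r cosθ + √(L² − r² sin²θ), so v = −rω sinθ·[1 + r cosθ/√(L² − r² sin²θ)].
With r = 0.0833 m, L = 0.3576 m, θ = 115.3°: √(L² − r² sin²θ) = 0.34958 m.
v = −0.0833·8.796·0.90408·[1 + 0.0833·-0.42736/0.34958] = -0.595 m/s.
|v| = 0.595 m/s.

0.595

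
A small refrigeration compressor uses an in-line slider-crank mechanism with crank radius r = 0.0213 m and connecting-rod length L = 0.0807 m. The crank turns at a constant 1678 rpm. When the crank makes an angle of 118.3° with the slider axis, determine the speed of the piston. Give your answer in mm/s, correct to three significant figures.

2870

ω = 2π·1678/60 = 175.7 rad/s
For an in-line slider-crank, x = r cosθ + √(L² − r² sin²θ), so v = −rω sinθ·[1 + r cosθ/√(L² − r² sin²θ)].
With r = 0.0213 m, L = 0.0807 m, θ = 118.3°: √(L² − r² sin²θ) = 0.078491 m.
v = −0.0213·175.7·0.88048·[1 + 0.0213·-0.47409/0.078491] = -2.8715 m/s.
|v| = 2.8715 m/s = 2871.5 mm/s.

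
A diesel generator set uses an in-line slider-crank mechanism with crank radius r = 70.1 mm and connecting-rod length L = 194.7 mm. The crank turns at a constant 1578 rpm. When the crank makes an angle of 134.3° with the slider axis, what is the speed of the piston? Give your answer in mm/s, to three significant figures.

ω = 2π·1578/60 = 165.2 rad/s
For an in-line slider-crank, x = r cosθ + √(L² − r² sin²θ), so v = −rω sinθ·[1 + r cosθ/√(L² − r² sin²θ)].
With r = 0.0701 m, L = 0.1947 m, θ = 134.3°: √(L² − r² sin²θ) = 0.18813 m.
v = −0.0701·165.2·0.71569·[1 + 0.0701·-0.69842/0.18813] = -6.1329 m/s.
|v| = 6.1329 m/s = 6132.9 mm/s.

6130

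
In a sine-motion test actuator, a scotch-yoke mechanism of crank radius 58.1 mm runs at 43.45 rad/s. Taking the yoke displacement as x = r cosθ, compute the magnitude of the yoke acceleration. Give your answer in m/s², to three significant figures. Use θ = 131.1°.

72.1

ω = 43.45 rad/s
x = r cosθ ⇒ ẍ = −rω² cosθ (ω constant).
|a| = rω²|cosθ| = 0.0581·(43.45)²·|cos 131.1°| = 72.106 m/s².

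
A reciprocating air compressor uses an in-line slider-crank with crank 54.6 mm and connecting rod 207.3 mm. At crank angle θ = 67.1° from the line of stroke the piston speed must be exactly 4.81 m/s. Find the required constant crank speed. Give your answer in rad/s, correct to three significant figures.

86.5

For an in-line slider-crank, |v_piston| = rω|sinθ|·[1 + r cosθ/√(L² − r² sin²θ)].
With r = 0.0546 m, L = 0.2073 m, θ = 67.1°: the bracketed kinematic factor |dx/dθ| = 0.05561 m.
ω = v/|dx/dθ| = 4.81/0.05561 = 86.495 rad/s.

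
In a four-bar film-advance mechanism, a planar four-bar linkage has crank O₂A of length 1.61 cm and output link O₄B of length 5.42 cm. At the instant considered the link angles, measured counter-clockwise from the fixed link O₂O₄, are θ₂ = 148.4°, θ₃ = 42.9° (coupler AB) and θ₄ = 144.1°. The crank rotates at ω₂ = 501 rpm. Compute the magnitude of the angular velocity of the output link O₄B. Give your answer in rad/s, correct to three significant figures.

15.3

ω₂ = 52.46 rad/s (from 501 rpm).
Differentiating the loop-closure r₂e^{iθ₂}+r₃e^{iθ₃}=r₁+r₄e^{iθ₄} gives r₂ω₂e^{iθ₂}+r₃ω₃e^{iθ₃}=r₄ω₄e^{iθ₄}.
Eliminating the other unknown: ω₄ = r₂ω₂ sin(θ₂−θ₃) / [r₄ sin(θ₄−θ₃)].
Numerator sine = +0.96363; denominator sine = +0.98096.
Result = 0.0161·52.46·(+0.96363) / (0.0542·(+0.98096)) = +15.309 rad/s; magnitude 15.309 rad/s.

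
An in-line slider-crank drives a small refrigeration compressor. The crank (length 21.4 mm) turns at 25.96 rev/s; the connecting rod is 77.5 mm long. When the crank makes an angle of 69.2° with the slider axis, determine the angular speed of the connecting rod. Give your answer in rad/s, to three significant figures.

16.6

ω = 163.1 rad/s (converted from 25.96 rev/s).
The rod makes angle φ with the slider axis where L sinφ = r sinθ; differentiating, L cosφ·φ̇ = r ω cosθ.
L cosφ = √(L² − r² sin²θ) = 0.074873 m.
|ω_rod| = r ω |cosθ| / √(L² − r² sin²θ) = 0.0214·163.1·0.35511/0.074873 = 16.555 rad/s.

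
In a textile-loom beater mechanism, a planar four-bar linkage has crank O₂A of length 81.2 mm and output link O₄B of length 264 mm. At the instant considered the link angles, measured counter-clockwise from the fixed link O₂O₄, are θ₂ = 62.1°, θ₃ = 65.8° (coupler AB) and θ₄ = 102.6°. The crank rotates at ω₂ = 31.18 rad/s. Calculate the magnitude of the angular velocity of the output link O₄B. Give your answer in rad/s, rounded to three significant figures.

1.03

ω₂ = 31.18 rad/s
Differentiating the loop-closure r₂e^{iθ₂}+r₃e^{iθ₃}=r₁+r₄e^{iθ₄} gives r₂ω₂e^{iθ₂}+r₃ω₃e^{iθ₃}=r₄ω₄e^{iθ₄}.
Eliminating the other unknown: ω₄ = r₂ω₂ sin(θ₂−θ₃) / [r₄ sin(θ₄−θ₃)].
Numerator sine = -0.06453; denominator sine = +0.59902.
Result = 0.0812·31.18·(-0.06453) / (0.264·(+0.59902)) = -1.0331 rad/s; magnitude 1.0331 rad/s.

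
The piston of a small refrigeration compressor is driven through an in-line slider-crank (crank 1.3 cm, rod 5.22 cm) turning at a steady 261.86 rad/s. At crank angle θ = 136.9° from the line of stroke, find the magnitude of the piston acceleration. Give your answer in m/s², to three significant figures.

ω = 261.9 rad/s
x(θ) = r cosθ + √(L² − r² sin²θ); with ω constant, a = ω²·d²x/dθ².
d²x/dθ² = −r cosθ − r²(cos2θ)/√u − r⁴ sin²2θ/(4u^{3/2}),  u = L² − r² sin²θ = 0.00264594 m².
Substituting r = 0.013 m, L = 0.0522 m, θ = 136.9°: d²x/dθ² = +0.0092221 m.
a = ω²·d²x/dθ² = (261.9)²·(+0.0092221) = +632.37 m/s²;  |a| = 632.37 m/s².

632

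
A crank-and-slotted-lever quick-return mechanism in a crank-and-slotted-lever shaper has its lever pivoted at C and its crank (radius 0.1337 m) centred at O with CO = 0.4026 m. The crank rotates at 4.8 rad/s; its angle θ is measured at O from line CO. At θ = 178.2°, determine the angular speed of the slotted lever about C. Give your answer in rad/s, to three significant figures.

2.38

ω = 4.8 rad/s
Crank pin A relative to C: A = (d + r cosθ, r sinθ); lever angle φ = atan2(r sinθ, d + r cosθ).
Differentiating tanφ: φ̇ = rω(d cosθ + r)/(d² + r² + 2dr cosθ).
d² + r² + 2dr cosθ = |CA|² = 0.0723603 m²;  d cosθ + r = -0.2687 m.
|ω_lever| = |0.1337·4.8·-0.2687| / 0.0723603 = 2.3831 rad/s.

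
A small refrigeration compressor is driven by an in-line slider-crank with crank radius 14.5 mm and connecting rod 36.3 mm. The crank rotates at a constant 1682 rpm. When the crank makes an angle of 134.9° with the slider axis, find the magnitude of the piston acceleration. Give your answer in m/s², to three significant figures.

ω = 2π·1682/60 = 176.1 rad/s
x(θ) = r cosθ + √(L² − r² sin²θ); with ω constant, a = ω²·d²x/dθ².
d²x/dθ² = −r cosθ − r²(cos2θ)/√u − r⁴ sin²2θ/(4u^{3/2}),  u = L² − r² sin²θ = 0.0012122 m².
Substituting r = 0.0145 m, L = 0.0363 m, θ = 134.9°: d²x/dθ² = +0.0099944 m.
a = ω²·d²x/dθ² = (176.1)²·(+0.0099944) = +310.07 m/s²;  |a| = 310.07 m/s².

310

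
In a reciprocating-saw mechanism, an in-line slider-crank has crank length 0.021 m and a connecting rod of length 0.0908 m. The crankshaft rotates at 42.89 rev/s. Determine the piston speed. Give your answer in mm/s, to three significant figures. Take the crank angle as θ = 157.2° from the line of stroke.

ω = 2π·42.9 = 269.5 rad/s
For an in-line slider-crank, x = r cosθ + √(L² − r² sin²θ), so v = −rω sinθ·[1 + r cosθ/√(L² − r² sin²θ)].
With r = 0.021 m, L = 0.0908 m, θ = 157.2°: √(L² − r² sin²θ) = 0.090435 m.
v = −0.021·269.5·0.38752·[1 + 0.021·-0.92186/0.090435] = -1.7236 m/s.
|v| = 1.7236 m/s = 1723.6 mm/s.

1720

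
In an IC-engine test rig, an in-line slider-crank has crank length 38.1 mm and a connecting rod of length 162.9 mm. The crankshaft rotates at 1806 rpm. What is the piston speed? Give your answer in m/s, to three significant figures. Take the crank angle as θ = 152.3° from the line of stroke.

2.65

ω = 2π·1806/60 = 189.1 rad/s
For an in-line slider-crank, x = r cosθ + √(L² − r² sin²θ), so v = −rω sinθ·[1 + r cosθ/√(L² − r² sin²θ)].
With r = 0.0381 m, L = 0.1629 m, θ = 152.3°: √(L² − r² sin²θ) = 0.16193 m.
v = −0.0381·189.1·0.46484·[1 + 0.0381·-0.88539/0.16193] = -2.6517 m/s.
|v| = 2.6517 m/s.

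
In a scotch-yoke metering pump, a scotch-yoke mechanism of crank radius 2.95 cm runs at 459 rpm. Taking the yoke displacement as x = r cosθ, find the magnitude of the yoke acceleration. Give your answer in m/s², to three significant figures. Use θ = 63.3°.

ω = 48.07 rad/s (from 459 rpm).
x = r cosθ ⇒ ẍ = −rω² cosθ (ω constant).
|a| = rω²|cosθ| = 0.0295·(48.07)²·|cos 63.3°| = 30.624 m/s².

30.6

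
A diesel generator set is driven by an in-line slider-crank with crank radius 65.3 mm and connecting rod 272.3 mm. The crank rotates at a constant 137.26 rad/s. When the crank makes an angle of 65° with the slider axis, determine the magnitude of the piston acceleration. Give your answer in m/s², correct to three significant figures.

ω = 137.3 rad/s
x(θ) = r cosθ + √(L² − r² sin²θ); with ω constant, a = ω²·d²x/dθ².
d²x/dθ² = −r cosθ − r²(cos2θ)/√u − r⁴ sin²2θ/(4u^{3/2}),  u = L² − r² sin²θ = 0.0706448 m².
Substituting r = 0.0653 m, L = 0.2723 m, θ = 65°: d²x/dθ² = -0.017427 m.
a = ω²·d²x/dθ² = (137.3)²·(-0.017427) = -328.33 m/s²;  |a| = 328.33 m/s².

328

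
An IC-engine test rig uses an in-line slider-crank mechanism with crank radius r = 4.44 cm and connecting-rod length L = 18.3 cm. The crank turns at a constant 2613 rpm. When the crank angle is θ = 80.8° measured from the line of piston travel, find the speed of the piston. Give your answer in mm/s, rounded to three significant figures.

12500

ω = 2π·2613/60 = 273.6 rad/s
For an in-line slider-crank, x = r cosθ + √(L² − r² sin²θ), so v = −rω sinθ·[1 + r cosθ/√(L² − r² sin²θ)].
With r = 0.0444 m, L = 0.183 m, θ = 80.8°: √(L² − r² sin²θ) = 0.17767 m.
v = −0.0444·273.6·0.98714·[1 + 0.0444·0.15988/0.17767] = -12.472 m/s.
|v| = 12.472 m/s = 12472 mm/s.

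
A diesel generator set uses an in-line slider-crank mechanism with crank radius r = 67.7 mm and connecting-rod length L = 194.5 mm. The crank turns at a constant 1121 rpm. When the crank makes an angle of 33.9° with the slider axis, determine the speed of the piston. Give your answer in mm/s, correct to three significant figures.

ω = 2π·1121/60 = 117.4 rad/s
For an in-line slider-crank, x = r cosθ + √(L² − r² sin²θ), so v = −rω sinθ·[1 + r cosθ/√(L² − r² sin²θ)].
With r = 0.0677 m, L = 0.1945 m, θ = 33.9°: √(L² − r² sin²θ) = 0.1908 m.
v = −0.0677·117.4·0.55775·[1 + 0.0677·0.83001/0.1908] = -5.738 m/s.
|v| = 5.738 m/s = 5738 mm/s.

5740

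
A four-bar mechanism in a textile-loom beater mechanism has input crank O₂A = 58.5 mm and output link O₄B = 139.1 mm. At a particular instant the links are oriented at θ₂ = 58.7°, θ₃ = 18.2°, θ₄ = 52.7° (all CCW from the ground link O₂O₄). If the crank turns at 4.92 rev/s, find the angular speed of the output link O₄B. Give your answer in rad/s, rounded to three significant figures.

14.9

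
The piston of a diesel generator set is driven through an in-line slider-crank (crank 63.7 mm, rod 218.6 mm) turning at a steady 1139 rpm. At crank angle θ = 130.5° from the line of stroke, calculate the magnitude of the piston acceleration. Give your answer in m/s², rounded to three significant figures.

ω = 2π·1139/60 = 119.3 rad/s
x(θ) = r cosθ + √(L² − r² sin²θ); with ω constant, a = ω²·d²x/dθ².
d²x/dθ² = −r cosθ − r²(cos2θ)/√u − r⁴ sin²2θ/(4u^{3/2}),  u = L² − r² sin²θ = 0.0454397 m².
Substituting r = 0.0637 m, L = 0.2186 m, θ = 130.5°: d²x/dθ² = +0.043933 m.
a = ω²·d²x/dθ² = (119.3)²·(+0.043933) = +625.02 m/s²;  |a| = 625.02 m/s².

625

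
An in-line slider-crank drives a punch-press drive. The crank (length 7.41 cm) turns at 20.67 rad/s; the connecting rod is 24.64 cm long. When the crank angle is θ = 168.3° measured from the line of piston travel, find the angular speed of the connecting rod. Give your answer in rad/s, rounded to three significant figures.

ω = 20.67 rad/s
The rod makes angle φ with the slider axis where L sinφ = r sinθ; differentiating, L cosφ·φ̇ = r ω cosθ.
L cosφ = √(L² − r² sin²θ) = 0.24594 m.
|ω_rod| = r ω |cosθ| / √(L² − r² sin²θ) = 0.0741·20.67·0.97922/0.24594 = 6.0983 rad/s.

6.10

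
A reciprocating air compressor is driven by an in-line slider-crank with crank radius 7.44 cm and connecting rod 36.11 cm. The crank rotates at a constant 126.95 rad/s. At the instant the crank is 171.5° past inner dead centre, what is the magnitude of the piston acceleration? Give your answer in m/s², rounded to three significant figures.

ω = 127 rad/s
x(θ) = r cosθ + √(L² − r² sin²θ); with ω constant, a = ω²·d²x/dθ².
d²x/dθ² = −r cosθ − r²(cos2θ)/√u − r⁴ sin²2θ/(4u^{3/2}),  u = L² − r² sin²θ = 0.130272 m².
Substituting r = 0.0744 m, L = 0.3611 m, θ = 171.5°: d²x/dθ² = +0.058903 m.
a = ω²·d²x/dθ² = (127)²·(+0.058903) = +949.29 m/s²;  |a| = 949.29 m/s².

949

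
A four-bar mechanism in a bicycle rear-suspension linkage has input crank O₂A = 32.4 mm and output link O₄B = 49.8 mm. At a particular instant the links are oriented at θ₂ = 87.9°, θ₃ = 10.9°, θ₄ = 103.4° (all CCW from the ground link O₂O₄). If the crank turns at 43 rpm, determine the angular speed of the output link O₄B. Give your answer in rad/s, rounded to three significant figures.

2.86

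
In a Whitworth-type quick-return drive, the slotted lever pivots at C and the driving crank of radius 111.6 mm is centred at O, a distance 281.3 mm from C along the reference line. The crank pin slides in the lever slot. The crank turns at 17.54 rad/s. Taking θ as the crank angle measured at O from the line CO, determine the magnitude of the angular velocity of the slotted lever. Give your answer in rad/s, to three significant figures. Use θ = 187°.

11.2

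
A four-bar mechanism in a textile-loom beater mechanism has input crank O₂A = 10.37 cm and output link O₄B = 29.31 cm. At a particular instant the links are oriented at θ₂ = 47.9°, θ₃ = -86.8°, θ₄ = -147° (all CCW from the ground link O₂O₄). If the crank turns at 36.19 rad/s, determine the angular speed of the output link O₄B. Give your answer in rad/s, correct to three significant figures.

10.5

ω₂ = 36.19 rad/s
Differentiating the loop-closure r₂e^{iθ₂}+r₃e^{iθ₃}=r₁+r₄e^{iθ₄} gives r₂ω₂e^{iθ₂}+r₃ω₃e^{iθ₃}=r₄ω₄e^{iθ₄}.
Eliminating the other unknown: ω₄ = r₂ω₂ sin(θ₂−θ₃) / [r₄ sin(θ₄−θ₃)].
Numerator sine = +0.71080; denominator sine = -0.86777.
Result = 0.1037·36.19·(+0.71080) / (0.2931·(-0.86777)) = -10.488 rad/s; magnitude 10.488 rad/s.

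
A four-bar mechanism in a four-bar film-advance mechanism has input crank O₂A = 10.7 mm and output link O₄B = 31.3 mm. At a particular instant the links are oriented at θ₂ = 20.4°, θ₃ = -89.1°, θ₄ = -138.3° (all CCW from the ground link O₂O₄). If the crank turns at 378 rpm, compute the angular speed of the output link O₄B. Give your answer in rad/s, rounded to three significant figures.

ω₂ = 39.58 rad/s (from 378 rpm).
Differentiating the loop-closure r₂e^{iθ₂}+r₃e^{iθ₃}=r₁+r₄e^{iθ₄} gives r₂ω₂e^{iθ₂}+r₃ω₃e^{iθ₃}=r₄ω₄e^{iθ₄}.
Eliminating the other unknown: ω₄ = r₂ω₂ sin(θ₂−θ₃) / [r₄ sin(θ₄−θ₃)].
Numerator sine = +0.94264; denominator sine = -0.75700.
Result = 0.0107·39.58·(+0.94264) / (0.0313·(-0.75700)) = -16.851 rad/s; magnitude 16.851 rad/s.

16.9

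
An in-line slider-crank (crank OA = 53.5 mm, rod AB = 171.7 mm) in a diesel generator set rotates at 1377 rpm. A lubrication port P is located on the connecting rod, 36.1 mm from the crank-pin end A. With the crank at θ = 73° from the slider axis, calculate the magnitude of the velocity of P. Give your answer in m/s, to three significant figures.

ω = 144.2 rad/s.  Crank-pin speed |V_A| = rω = 7.7147 m/s, perpendicular to OA.
Rod angle: sinφ = −(r/L) sinθ ⇒ φ = -17.336°; ω_rod = −rω cosθ/√(L²−r²sin²θ) = -13.762 rad/s.
V_P = V_A + ω_rod × AP, with AP = 0.0361 m along the rod.
Components: V_Px = −rω sinθ − a·ω_rod·sinφ = -7.5256 m/s;  V_Py = rω cosθ + a·ω_rod·cosφ = +1.7813 m/s.
|V_P| = √(V_Px² + V_Py²) = 7.7335 m/s.

7.73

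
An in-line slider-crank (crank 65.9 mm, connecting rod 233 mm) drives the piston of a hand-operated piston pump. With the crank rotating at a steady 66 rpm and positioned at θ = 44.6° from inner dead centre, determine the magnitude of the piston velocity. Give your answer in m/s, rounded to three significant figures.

0.386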